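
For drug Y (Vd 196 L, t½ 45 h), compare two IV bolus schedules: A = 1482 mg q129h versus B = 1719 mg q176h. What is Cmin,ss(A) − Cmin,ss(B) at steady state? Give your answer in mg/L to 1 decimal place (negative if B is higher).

Regimen A: f = (1/2)^(129/45) ≈ 0.1371; Cmin,ss = (1482/196)·f/(1−f) ≈ 1.201 mg/L.
Regimen B: f = (1/2)^(176/45) ≈ 0.0665; Cmin,ss = (1719/196)·f/(1−f) ≈ 0.625 mg/L.
Difference ≈ 1.201 − 0.625 ≈ 0.576 mg/L.

0.6 mg/L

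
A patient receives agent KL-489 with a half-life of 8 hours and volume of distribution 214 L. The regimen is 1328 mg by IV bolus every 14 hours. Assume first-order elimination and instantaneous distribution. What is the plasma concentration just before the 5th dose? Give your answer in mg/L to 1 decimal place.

f = (1/2)^(τ/t½) = (1/2)^(14/8) ≈ 0.2973.
C₀ = D/Vd = 1328/214 ≈ 6.206 mg/L.
Before the 5th dose, 4 doses have been given. Superposition: Cmin = C₀·(f + f² + … + f^4).
≈ 6.206 × (0.2973 + 0.0884 + 0.0263 + 0.0078) ≈ 6.206 × 0.4198 ≈ 2.605 mg/L.

2.6 mg/L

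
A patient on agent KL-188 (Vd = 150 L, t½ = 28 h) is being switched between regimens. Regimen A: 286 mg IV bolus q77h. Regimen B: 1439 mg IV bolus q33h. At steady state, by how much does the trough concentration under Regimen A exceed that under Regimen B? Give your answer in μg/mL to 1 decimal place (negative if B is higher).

Regimen A: f = (1/2)^(77/28) ≈ 0.1487; Cmin,ss = (286/150)·f/(1−f) ≈ 0.333 μg/mL.
Regimen B: f = (1/2)^(33/28) ≈ 0.4418; Cmin,ss = (1439/150)·f/(1−f) ≈ 7.593 μg/mL.
Difference ≈ 0.333 − 7.593 ≈ -7.260 μg/mL.

-7.3 μg/mL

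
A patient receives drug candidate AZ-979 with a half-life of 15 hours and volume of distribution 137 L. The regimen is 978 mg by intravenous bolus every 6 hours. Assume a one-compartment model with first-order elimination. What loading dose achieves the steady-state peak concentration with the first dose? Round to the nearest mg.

4039 mg

f = (1/2)^(6/15) ≈ 0.757858; accumulation ratio R = 1/(1−f) ≈ 4.12981.
Loading dose to hit Cmax,ss on first dose: D_load = D_maint·R ≈ 978 × 4.12981 ≈ 4038.95 mg.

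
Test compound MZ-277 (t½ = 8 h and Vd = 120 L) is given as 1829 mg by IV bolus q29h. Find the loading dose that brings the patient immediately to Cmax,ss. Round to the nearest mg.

f = (1/2)^(29/8) ≈ 0.081052; accumulation ratio R = 1/(1−f) ≈ 1.08820.
Loading dose to hit Cmax,ss on first dose: D_load = D_maint·R ≈ 1829 × 1.08820 ≈ 1990.32 mg.

1990 mg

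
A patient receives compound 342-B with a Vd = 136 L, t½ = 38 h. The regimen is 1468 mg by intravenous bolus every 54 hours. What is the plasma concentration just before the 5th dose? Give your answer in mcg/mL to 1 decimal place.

6.3 mcg/mL

f = (1/2)^(τ/t½) = (1/2)^(54/38) ≈ 0.3734.
C₀ = D/Vd = 1468/136 ≈ 10.794 mcg/mL.
Before the 5th dose, 4 doses have been given. Superposition: Cmin = C₀·(f + f² + … + f^4).
≈ 10.794 × (0.3734 + 0.1394 + 0.0521 + 0.0194) ≈ 10.794 × 0.5843 ≈ 6.307 mcg/mL.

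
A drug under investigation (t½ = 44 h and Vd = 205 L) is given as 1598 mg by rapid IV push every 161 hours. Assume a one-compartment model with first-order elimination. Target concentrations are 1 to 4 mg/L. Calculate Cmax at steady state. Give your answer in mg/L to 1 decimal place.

τ/t½ = 161/44 ≈ 3.6591, so fraction remaining f = (1/2)^(161/44) ≈ 0.0792.
At steady state, accumulation factor R = 1/(1 − e^(−kτ)) ≈ 1.0860.
Each bolus raises the concentration by D/Vd = 1598/205 ≈ 7.795 mg/L.
Cmax,ss = C₀/(1 − f) ≈ 7.795/0.9208 ≈ 8.465 mg/L.
Peak 8.5 mg/L vs MTC 4 mg/L: exceeds toxic threshold.

8.5 mg/L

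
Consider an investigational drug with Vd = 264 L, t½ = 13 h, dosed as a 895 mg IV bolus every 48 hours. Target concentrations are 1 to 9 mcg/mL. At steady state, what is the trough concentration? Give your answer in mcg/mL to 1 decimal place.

0.3 mcg/mL

Over one 48-h interval, 48/13 ≈ 3.6923 half-lives elapse, leaving f ≈ 0.0774 of each dose.
At steady state, accumulation factor R = 1/(1 − e^(−kτ)) ≈ 1.0839.
Each bolus raises the concentration by D/Vd = 895/264 ≈ 3.390 mcg/mL.
Cmax,ss = C₀/(1 − f) ≈ 3.390/0.9226 ≈ 3.674 mcg/mL.
Steady-state trough Cmin,ss = Cmax,ss·f ≈ 3.674 × 0.0774 ≈ 0.284 mcg/mL.
Trough 0.3 mcg/mL vs MEC 1 mcg/mL: subtherapeutic.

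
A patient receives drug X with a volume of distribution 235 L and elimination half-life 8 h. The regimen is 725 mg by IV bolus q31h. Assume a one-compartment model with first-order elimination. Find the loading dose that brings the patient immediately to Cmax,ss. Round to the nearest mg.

778 mg

f = (1/2)^(31/8) ≈ 0.068157; accumulation ratio R = 1/(1−f) ≈ 1.07314.
Loading dose to hit Cmax,ss on first dose: D_load = D_maint·R ≈ 725 × 1.07314 ≈ 778.03 mg.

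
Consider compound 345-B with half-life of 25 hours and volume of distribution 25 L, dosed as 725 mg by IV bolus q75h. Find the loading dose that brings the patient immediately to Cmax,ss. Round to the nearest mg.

829 mg

f = (1/2)^(75/25) ≈ 0.125000; accumulation ratio R = 1/(1−f) ≈ 1.14286.
Loading dose to hit Cmax,ss on first dose: D_load = D_maint·R ≈ 725 × 1.14286 ≈ 828.57 mg.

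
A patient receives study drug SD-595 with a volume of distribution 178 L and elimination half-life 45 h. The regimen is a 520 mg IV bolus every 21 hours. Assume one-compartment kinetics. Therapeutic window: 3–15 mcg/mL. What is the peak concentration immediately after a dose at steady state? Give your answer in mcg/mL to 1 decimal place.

10.6 mcg/mL

Over one 21-h interval, 21/45 ≈ 0.46667 half-lives elapse, leaving f ≈ 0.7236 of each dose.
Accumulation ratio R = 1/(1 − f) ≈ 1/0.2764 ≈ 3.6179.
Each bolus raises the concentration by D/Vd = 520/178 ≈ 2.921 mcg/mL.
Steady-state peak Cmax,ss = C₀·R ≈ 2.921 × 3.6179 ≈ 10.568 mcg/mL.
Peak 10.6 mcg/mL vs MTC 15 mcg/mL: below toxic threshold.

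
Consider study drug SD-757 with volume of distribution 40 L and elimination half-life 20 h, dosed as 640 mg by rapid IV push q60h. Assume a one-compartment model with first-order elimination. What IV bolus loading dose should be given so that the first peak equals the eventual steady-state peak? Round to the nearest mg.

f = (1/2)^(60/20) ≈ 0.125000; accumulation ratio R = 1/(1−f) ≈ 1.14286.
Loading dose to hit Cmax,ss on first dose: D_load = D_maint·R ≈ 640 × 1.14286 ≈ 731.43 mg.

731 mg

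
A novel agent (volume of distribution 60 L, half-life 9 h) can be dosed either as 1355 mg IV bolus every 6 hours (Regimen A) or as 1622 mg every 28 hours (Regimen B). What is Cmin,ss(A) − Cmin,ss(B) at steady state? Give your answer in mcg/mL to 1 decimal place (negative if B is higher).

Regimen A: f = (1/2)^(6/9) ≈ 0.6300; Cmin,ss = (1355/60)·f/(1−f) ≈ 38.453 mcg/mL.
Regimen B: f = (1/2)^(28/9) ≈ 0.1157; Cmin,ss = (1622/60)·f/(1−f) ≈ 3.537 mcg/mL.
Difference ≈ 38.453 − 3.537 ≈ 34.916 mcg/mL.

34.9 mcg/mL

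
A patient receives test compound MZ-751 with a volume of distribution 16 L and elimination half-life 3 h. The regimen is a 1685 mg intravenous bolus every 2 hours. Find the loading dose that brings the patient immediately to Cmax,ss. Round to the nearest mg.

4554 mg

f = (1/2)^(2/3) ≈ 0.629961; accumulation ratio R = 1/(1−f) ≈ 2.70242.
Loading dose to hit Cmax,ss on first dose: D_load = D_maint·R ≈ 1685 × 2.70242 ≈ 4553.58 mg.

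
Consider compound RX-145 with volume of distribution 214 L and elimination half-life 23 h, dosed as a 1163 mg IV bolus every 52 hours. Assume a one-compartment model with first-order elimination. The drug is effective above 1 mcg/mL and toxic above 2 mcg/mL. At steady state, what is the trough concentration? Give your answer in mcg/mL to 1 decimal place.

k = ln2/t½ = ln2/23 ≈ 0.030137 h⁻¹; fraction remaining f = e^(−kτ) = e^(−0.030137×52) ≈ 0.2086.
Each bolus raises the concentration by D/Vd = 1163/214 ≈ 5.435 mcg/mL.
Steady-state trough Cmin,ss = C₀·f/(1−f) ≈ 5.435 × 0.2086/0.7914 ≈ 1.433 mcg/mL.
Trough 1.4 mcg/mL vs MEC 1 mcg/mL: adequate.

1.4 mcg/mL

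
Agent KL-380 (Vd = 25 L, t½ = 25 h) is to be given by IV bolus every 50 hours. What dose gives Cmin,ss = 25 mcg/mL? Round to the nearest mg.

1875 mg

τ/t½ = 50/25 ≈ 2, so f = (1/2)^(50/25) ≈ 0.250000.
Cmin,ss = (D/Vd)·f/(1−f), so D = Cmin,ss·Vd·(1−f)/f.
D = 25 × 25 × (1−f)/f ≈ 25 × 25 × 3.00000 ≈ 1875.00 mg.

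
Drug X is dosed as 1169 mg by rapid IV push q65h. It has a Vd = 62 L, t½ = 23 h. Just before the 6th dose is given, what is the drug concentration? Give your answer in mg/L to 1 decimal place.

f = (1/2)^(τ/t½) = (1/2)^(65/23) ≈ 0.1410.
C₀ = D/Vd = 1169/62 ≈ 18.855 mg/L.
Before the 6th dose, 5 doses have been given. Superposition: Cmin = C₀·(f + f² + … + f^5).
≈ 18.855 × (0.1410 + 0.0199 + 0.0028 + 0.0004 + 0.0001) ≈ 18.855 × 0.1642 ≈ 3.096 mg/L.

3.1 mg/L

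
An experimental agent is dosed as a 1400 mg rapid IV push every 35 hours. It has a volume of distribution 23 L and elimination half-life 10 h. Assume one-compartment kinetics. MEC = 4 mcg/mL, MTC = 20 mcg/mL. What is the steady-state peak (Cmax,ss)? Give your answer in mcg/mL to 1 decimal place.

k = ln2/t½ = ln2/10 ≈ 0.069315 h⁻¹; fraction remaining f = e^(−kτ) = e^(−0.069315×35) ≈ 0.0884.
At steady state, accumulation factor R = 1/(1 − e^(−kτ)) ≈ 1.0970.
Single-dose peak C₀ = D/Vd = 1400/23 ≈ 60.870 mcg/mL.
Cmax,ss = C₀/(1 − f) ≈ 60.870/0.9116 ≈ 66.773 mcg/mL.
Peak 66.8 mcg/mL vs MTC 20 mcg/mL: exceeds toxic threshold.

66.8 mcg/mL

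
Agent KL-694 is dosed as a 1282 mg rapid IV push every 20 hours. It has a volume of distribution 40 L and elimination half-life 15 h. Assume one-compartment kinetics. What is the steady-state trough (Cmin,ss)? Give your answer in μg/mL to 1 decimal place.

21.1 μg/mL

Over one 20-h interval, 20/15 ≈ 1.3333 half-lives elapse, leaving f ≈ 0.3969 of each dose.
Accumulation ratio R = 1/(1 − f) ≈ 1/0.6031 ≈ 1.6581.
Each bolus raises the concentration by D/Vd = 1282/40 ≈ 32.050 μg/mL.
Steady-state peak Cmax,ss = C₀·R ≈ 32.050 × 1.6581 ≈ 53.142 μg/mL.
Steady-state trough Cmin,ss = Cmax,ss·f ≈ 53.142 × 0.3969 ≈ 21.092 μg/mL.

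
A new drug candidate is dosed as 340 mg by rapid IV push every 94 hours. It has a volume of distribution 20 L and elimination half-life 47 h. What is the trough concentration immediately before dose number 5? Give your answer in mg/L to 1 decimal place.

5.6 mg/L

f = (1/2)^(τ/t½) = (1/2)^(94/47) ≈ 0.2500.
C₀ = D/Vd = 340/20 ≈ 17.000 mg/L.
Before the 5th dose, 4 doses have been given. Superposition: Cmin = C₀·(f + f² + … + f^4).
≈ 17.000 × (0.2500 + 0.0625 + 0.0156 + 0.0039) ≈ 17.000 × 0.3320 ≈ 5.644 mg/L.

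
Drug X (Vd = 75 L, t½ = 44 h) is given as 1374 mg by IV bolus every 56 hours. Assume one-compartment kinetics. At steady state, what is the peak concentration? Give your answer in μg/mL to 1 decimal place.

Over one 56-h interval, 56/44 ≈ 1.2727 half-lives elapse, leaving f ≈ 0.4139 of each dose.
At steady state, accumulation factor R = 1/(1 − e^(−kτ)) ≈ 1.7062.
Each bolus raises the concentration by D/Vd = 1374/75 ≈ 18.320 μg/mL.
Steady-state peak Cmax,ss = C₀·R ≈ 18.320 × 1.7062 ≈ 31.258 μg/mL.

31.3 μg/mL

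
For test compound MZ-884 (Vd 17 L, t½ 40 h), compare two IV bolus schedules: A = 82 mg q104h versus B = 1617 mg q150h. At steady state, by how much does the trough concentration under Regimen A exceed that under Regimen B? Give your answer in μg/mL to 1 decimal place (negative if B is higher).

-6.7 μg/mL

Regimen A: f = (1/2)^(104/40) ≈ 0.1649; Cmin,ss = (82/17)·f/(1−f) ≈ 0.952 μg/mL.
Regimen B: f = (1/2)^(150/40) ≈ 0.0743; Cmin,ss = (1617/17)·f/(1−f) ≈ 7.634 μg/mL.
Difference ≈ 0.952 − 7.634 ≈ -6.682 μg/mL.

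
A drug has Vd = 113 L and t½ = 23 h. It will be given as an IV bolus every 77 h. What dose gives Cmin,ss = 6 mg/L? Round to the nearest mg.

6225 mg

τ/t½ = 77/23 ≈ 3.3478, so f = (1/2)^(77/23) ≈ 0.098221.
Cmin,ss = (D/Vd)·f/(1−f), so D = Cmin,ss·Vd·(1−f)/f.
D = 6 × 113 × (1−f)/f ≈ 6 × 113 × 9.18112 ≈ 6224.80 mg.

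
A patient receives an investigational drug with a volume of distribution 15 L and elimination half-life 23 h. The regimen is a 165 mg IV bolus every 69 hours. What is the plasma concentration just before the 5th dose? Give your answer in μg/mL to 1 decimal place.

1.6 μg/mL

f = (1/2)^(τ/t½) = (1/2)^(69/23) ≈ 0.1250.
C₀ = D/Vd = 165/15 ≈ 11.000 μg/mL.
Before the 5th dose, 4 doses have been given. Superposition: Cmin = C₀·(f + f² + … + f^4).
≈ 11.000 × (0.1250 + 0.0156 + 0.0020 + 0.0002) ≈ 11.000 × 0.1428 ≈ 1.571 μg/mL.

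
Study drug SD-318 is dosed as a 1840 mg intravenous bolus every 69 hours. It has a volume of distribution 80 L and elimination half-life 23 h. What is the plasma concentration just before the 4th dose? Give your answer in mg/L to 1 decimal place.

f = (1/2)^(τ/t½) = (1/2)^(69/23) ≈ 0.1250.
C₀ = D/Vd = 1840/80 ≈ 23.000 mg/L.
Before the 4th dose, 3 doses have been given. Superposition: Cmin = C₀·(f + f² + … + f^3).
≈ 23.000 × (0.1250 + 0.0156 + 0.0020) ≈ 23.000 × 0.1426 ≈ 3.280 mg/L.

3.3 mg/L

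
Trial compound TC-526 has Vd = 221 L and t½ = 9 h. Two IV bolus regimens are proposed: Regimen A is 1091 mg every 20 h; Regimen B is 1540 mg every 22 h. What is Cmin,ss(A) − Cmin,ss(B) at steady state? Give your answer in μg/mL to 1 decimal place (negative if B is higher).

Regimen A: f = (1/2)^(20/9) ≈ 0.2143; Cmin,ss = (1091/221)·f/(1−f) ≈ 1.346 μg/mL.
Regimen B: f = (1/2)^(22/9) ≈ 0.1837; Cmin,ss = (1540/221)·f/(1−f) ≈ 1.568 μg/mL.
Difference ≈ 1.346 − 1.568 ≈ -0.222 μg/mL.

-0.2 μg/mL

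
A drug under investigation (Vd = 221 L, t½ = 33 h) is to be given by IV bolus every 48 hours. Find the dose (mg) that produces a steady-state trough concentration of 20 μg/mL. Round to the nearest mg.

τ/t½ = 48/33 ≈ 1.4545, so f = (1/2)^(48/33) ≈ 0.364870.
Cmin,ss = (D/Vd)·f/(1−f), so D = Cmin,ss·Vd·(1−f)/f.
D = 20 × 221 × (1−f)/f ≈ 20 × 221 × 1.74070 ≈ 7693.89 mg.

7694 mg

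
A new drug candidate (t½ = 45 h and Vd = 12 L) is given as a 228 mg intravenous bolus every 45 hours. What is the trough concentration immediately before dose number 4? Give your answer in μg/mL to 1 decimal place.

16.6 μg/mL

f = (1/2)^(τ/t½) = (1/2)^(45/45) ≈ 0.5000.
C₀ = D/Vd = 228/12 ≈ 19.000 μg/mL.
Before the 4th dose, 3 doses have been given. Superposition: Cmin = C₀·(f + f² + … + f^3).
≈ 19.000 × (0.5000 + 0.2500 + 0.1250) ≈ 19.000 × 0.8750 ≈ 16.625 μg/mL.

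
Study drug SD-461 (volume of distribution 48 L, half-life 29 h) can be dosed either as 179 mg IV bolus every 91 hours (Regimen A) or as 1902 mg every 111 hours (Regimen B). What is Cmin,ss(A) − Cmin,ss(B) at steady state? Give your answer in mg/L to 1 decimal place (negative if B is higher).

Regimen A: f = (1/2)^(91/29) ≈ 0.1136; Cmin,ss = (179/48)·f/(1−f) ≈ 0.478 mg/L.
Regimen B: f = (1/2)^(111/29) ≈ 0.0704; Cmin,ss = (1902/48)·f/(1−f) ≈ 3.001 mg/L.
Difference ≈ 0.478 − 3.001 ≈ -2.523 mg/L.

-2.5 mg/L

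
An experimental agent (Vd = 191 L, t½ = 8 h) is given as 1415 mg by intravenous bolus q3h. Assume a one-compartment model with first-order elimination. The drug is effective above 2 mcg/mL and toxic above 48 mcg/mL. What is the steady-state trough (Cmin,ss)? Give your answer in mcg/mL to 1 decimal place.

Over one 3-h interval, 3/8 ≈ 0.375 half-lives elapse, leaving f ≈ 0.7711 of each dose.
Accumulation ratio R = 1/(1 − f) ≈ 1/0.2289 ≈ 4.3687.
Each bolus raises the concentration by D/Vd = 1415/191 ≈ 7.408 mcg/mL.
Steady-state peak Cmax,ss = C₀·R ≈ 7.408 × 4.3687 ≈ 32.363 mcg/mL.
One interval later, Cmin,ss = Cmax,ss·e^(−kτ) ≈ 32.363 × 0.7711 ≈ 24.955 mcg/mL.
Trough 25.0 mcg/mL vs MEC 2 mcg/mL: adequate.

25.0 mcg/mL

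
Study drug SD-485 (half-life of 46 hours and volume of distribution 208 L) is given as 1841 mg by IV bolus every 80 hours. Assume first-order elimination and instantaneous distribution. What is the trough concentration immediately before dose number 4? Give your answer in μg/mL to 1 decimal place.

f = (1/2)^(τ/t½) = (1/2)^(80/46) ≈ 0.2996.
C₀ = D/Vd = 1841/208 ≈ 8.851 μg/mL.
Before the 4th dose, 3 doses have been given. Superposition: Cmin = C₀·(f + f² + … + f^3).
≈ 8.851 × (0.2996 + 0.0898 + 0.0269) ≈ 8.851 × 0.4163 ≈ 3.685 μg/mL.

3.7 μg/mL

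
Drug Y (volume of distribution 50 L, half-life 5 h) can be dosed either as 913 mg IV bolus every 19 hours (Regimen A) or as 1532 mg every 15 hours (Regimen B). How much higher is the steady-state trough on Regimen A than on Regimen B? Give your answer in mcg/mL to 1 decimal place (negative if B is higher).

Regimen A: f = (1/2)^(19/5) ≈ 0.0718; Cmin,ss = (913/50)·f/(1−f) ≈ 1.412 mcg/mL.
Regimen B: f = (1/2)^(15/5) ≈ 0.1250; Cmin,ss = (1532/50)·f/(1−f) ≈ 4.377 mcg/mL.
Difference ≈ 1.412 − 4.377 ≈ -2.965 mcg/mL.

-3.0 mcg/mL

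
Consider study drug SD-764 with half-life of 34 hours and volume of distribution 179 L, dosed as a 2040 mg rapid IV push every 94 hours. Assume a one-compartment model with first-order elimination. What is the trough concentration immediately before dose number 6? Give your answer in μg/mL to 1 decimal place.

2.0 μg/mL

f = (1/2)^(τ/t½) = (1/2)^(94/34) ≈ 0.1471.
C₀ = D/Vd = 2040/179 ≈ 11.397 μg/mL.
Before the 6th dose, 5 doses have been given. Superposition: Cmin = C₀·(f + f² + … + f^5).
≈ 11.397 × (0.1471 + 0.0216 + 0.0032 + 0.0005 + 0.0001) ≈ 11.397 × 0.1725 ≈ 1.966 μg/mL.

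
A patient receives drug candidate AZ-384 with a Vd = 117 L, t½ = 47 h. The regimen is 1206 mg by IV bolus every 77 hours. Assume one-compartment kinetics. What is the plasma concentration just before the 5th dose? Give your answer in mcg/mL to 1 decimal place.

f = (1/2)^(τ/t½) = (1/2)^(77/47) ≈ 0.3212.
C₀ = D/Vd = 1206/117 ≈ 10.308 mcg/mL.
Before the 5th dose, 4 doses have been given. Superposition: Cmin = C₀·(f + f² + … + f^4).
≈ 10.308 × (0.3212 + 0.1032 + 0.0331 + 0.0106) ≈ 10.308 × 0.4681 ≈ 4.825 mcg/mL.

4.8 mcg/mL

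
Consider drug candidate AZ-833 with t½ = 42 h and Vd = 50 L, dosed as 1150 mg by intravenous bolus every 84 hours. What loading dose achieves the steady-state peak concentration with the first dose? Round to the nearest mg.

1533 mg

f = (1/2)^(84/42) ≈ 0.250000; accumulation ratio R = 1/(1−f) ≈ 1.33333.
Loading dose to hit Cmax,ss on first dose: D_load = D_maint·R ≈ 1150 × 1.33333 ≈ 1533.33 mg.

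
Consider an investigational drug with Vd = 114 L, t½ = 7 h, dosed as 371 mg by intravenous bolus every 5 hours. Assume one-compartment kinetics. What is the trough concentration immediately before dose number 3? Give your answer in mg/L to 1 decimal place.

3.2 mg/L

f = (1/2)^(τ/t½) = (1/2)^(5/7) ≈ 0.6095.
C₀ = D/Vd = 371/114 ≈ 3.254 mg/L.
Before the 3rd dose, 2 doses have been given. Superposition: Cmin = C₀·(f + f²).
≈ 3.254 × (0.6095 + 0.3715) ≈ 3.254 × 0.9810 ≈ 3.192 mg/L.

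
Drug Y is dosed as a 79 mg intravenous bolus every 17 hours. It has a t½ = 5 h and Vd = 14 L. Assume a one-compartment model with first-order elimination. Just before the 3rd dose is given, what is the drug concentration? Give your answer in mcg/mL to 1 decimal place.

0.6 mcg/mL

f = (1/2)^(τ/t½) = (1/2)^(17/5) ≈ 0.0947.
C₀ = D/Vd = 79/14 ≈ 5.643 mcg/mL.
Before the 3rd dose, 2 doses have been given. Superposition: Cmin = C₀·(f + f²).
≈ 5.643 × (0.0947 + 0.0090) ≈ 5.643 × 0.1037 ≈ 0.585 mcg/mL.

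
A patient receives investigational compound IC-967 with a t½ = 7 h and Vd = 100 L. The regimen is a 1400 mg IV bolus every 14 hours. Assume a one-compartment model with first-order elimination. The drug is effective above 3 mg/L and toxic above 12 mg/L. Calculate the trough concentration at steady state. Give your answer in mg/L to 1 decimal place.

The dosing interval is 2 half-lives, so f = 2^(−2) = 0.25.
At steady state, R = 1/(1 − 0.25) = 4/3.
Single-dose peak C₀ = D/Vd = 1400/100 = 14 mg/L.
Steady-state peak Cmax,ss = C₀·R = 14 × 4/3 ≈ 18.667 mg/L.
Steady-state trough Cmin,ss = Cmax,ss·f ≈ 18.667 × 0.25 ≈ 4.667 mg/L.
Trough 4.7 mg/L vs MEC 3 mg/L: adequate.

4.7 mg/L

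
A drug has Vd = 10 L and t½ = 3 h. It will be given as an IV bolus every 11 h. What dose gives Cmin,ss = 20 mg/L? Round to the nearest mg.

τ/t½ = 11/3 ≈ 3.6667, so f = (1/2)^(11/3) ≈ 0.078745.
Cmin,ss = (D/Vd)·f/(1−f), so D = Cmin,ss·Vd·(1−f)/f.
D = 20 × 10 × (1−f)/f ≈ 20 × 10 × 11.69922 ≈ 2339.84 mg.

2340 mg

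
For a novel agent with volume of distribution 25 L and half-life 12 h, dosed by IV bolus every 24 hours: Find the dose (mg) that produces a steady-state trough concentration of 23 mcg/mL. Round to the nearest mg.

τ/t½ = 24/12 ≈ 2, so f = (1/2)^(24/12) ≈ 0.250000.
Cmin,ss = (D/Vd)·f/(1−f), so D = Cmin,ss·Vd·(1−f)/f.
D = 23 × 25 × (1−f)/f ≈ 23 × 25 × 3.00000 ≈ 1725.00 mg.

1725 mg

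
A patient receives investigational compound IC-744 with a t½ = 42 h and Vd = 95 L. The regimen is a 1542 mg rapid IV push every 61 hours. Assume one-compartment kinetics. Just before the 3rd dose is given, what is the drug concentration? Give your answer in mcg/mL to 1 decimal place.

f = (1/2)^(τ/t½) = (1/2)^(61/42) ≈ 0.3654.
C₀ = D/Vd = 1542/95 ≈ 16.232 mcg/mL.
Before the 3rd dose, 2 doses have been given. Superposition: Cmin = C₀·(f + f²).
≈ 16.232 × (0.3654 + 0.1335) ≈ 16.232 × 0.4989 ≈ 8.098 mcg/mL.

8.1 mcg/mL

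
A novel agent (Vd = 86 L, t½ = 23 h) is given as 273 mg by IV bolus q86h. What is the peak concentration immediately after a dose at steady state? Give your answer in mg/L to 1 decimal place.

3.4 mg/L

Over one 86-h interval, 86/23 ≈ 3.7391 half-lives elapse, leaving f ≈ 0.0749 of each dose.
At steady state, accumulation factor R = 1/(1 − e^(−kτ)) ≈ 1.0810.
Each bolus raises the concentration by D/Vd = 273/86 ≈ 3.174 mg/L.
Steady-state peak Cmax,ss = C₀·R ≈ 3.174 × 1.0810 ≈ 3.431 mg/L.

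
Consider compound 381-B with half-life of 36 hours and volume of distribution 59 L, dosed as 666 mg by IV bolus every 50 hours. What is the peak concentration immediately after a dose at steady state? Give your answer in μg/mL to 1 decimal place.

k = ln2/t½ = ln2/36 ≈ 0.019254 h⁻¹; fraction remaining f = e^(−kτ) = e^(−0.019254×50) ≈ 0.3819.
Accumulation ratio R = 1/(1 − f) ≈ 1/0.6181 ≈ 1.6179.
Each bolus raises the concentration by D/Vd = 666/59 ≈ 11.288 μg/mL.
Steady-state peak Cmax,ss = C₀·R ≈ 11.288 × 1.6179 ≈ 18.263 μg/mL.

18.3 μg/mL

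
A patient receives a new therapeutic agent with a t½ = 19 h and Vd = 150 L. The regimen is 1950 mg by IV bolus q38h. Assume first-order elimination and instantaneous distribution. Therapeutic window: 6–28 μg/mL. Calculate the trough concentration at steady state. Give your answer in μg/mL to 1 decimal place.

The dosing interval is 2 half-lives, so f = 2^(−2) = 0.25.
Accumulation ratio R = 1/(1 − f) = 1/0.75 = 4/3.
Single-dose peak C₀ = D/Vd = 1950/150 = 13 μg/mL.
Steady-state peak Cmax,ss = C₀·R = 13 × 4/3 ≈ 17.333 μg/mL.
Steady-state trough Cmin,ss = Cmax,ss·f ≈ 17.333 × 0.25 ≈ 4.333 μg/mL.
Trough 4.3 μg/mL vs MEC 6 μg/mL: subtherapeutic.

4.3 μg/mL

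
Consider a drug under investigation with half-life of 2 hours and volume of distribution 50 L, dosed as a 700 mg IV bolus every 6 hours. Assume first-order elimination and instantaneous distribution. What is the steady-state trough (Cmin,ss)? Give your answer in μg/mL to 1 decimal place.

2.0 μg/mL

The dosing interval is 3 half-lives, so f = 2^(−3) = 0.125.
At steady state, R = 1/(1 − 0.125) = 8/7.
Single-dose peak C₀ = D/Vd = 700/50 = 14 μg/mL.
Steady-state peak Cmax,ss = C₀·R = 14 × 8/7 ≈ 16.000 μg/mL.
Steady-state trough Cmin,ss = Cmax,ss·f ≈ 16.000 × 0.125 ≈ 2.000 μg/mL.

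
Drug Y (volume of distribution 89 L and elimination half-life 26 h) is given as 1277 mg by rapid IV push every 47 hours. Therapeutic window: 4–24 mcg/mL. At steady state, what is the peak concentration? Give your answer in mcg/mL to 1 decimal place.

Over one 47-h interval, 47/26 ≈ 1.8077 half-lives elapse, leaving f ≈ 0.2856 of each dose.
At steady state, accumulation factor R = 1/(1 − e^(−kτ)) ≈ 1.3998.
Single-dose peak C₀ = D/Vd = 1277/89 ≈ 14.348 mcg/mL.
Cmax,ss = C₀/(1 − f) ≈ 14.348/0.7144 ≈ 20.084 mcg/mL.
Peak 20.1 mcg/mL vs MTC 24 mcg/mL: below toxic threshold.

20.1 mcg/mL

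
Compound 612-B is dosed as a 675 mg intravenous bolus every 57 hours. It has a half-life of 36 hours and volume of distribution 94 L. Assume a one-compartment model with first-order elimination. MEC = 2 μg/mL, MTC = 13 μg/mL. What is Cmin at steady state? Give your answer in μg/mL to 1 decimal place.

3.6 μg/mL

Over one 57-h interval, 57/36 ≈ 1.5833 half-lives elapse, leaving f ≈ 0.3337 of each dose.
Single-dose peak C₀ = D/Vd = 675/94 ≈ 7.181 μg/mL.
Steady-state trough Cmin,ss = C₀·f/(1−f) ≈ 7.181 × 0.3337/0.6663 ≈ 3.596 μg/mL.
Trough 3.6 μg/mL vs MEC 2 μg/mL: adequate.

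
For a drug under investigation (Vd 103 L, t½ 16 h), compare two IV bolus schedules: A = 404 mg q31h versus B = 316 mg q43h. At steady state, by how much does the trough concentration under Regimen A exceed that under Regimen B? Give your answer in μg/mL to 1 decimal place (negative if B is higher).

0.8 μg/mL

Regimen A: f = (1/2)^(31/16) ≈ 0.2611; Cmin,ss = (404/103)·f/(1−f) ≈ 1.386 μg/mL.
Regimen B: f = (1/2)^(43/16) ≈ 0.1552; Cmin,ss = (316/103)·f/(1−f) ≈ 0.564 μg/mL.
Difference ≈ 1.386 − 0.564 ≈ 0.822 μg/mL.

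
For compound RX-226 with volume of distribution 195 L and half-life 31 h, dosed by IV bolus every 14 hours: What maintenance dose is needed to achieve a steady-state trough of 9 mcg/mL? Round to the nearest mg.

τ/t½ = 14/31 ≈ 0.45161, so f = (1/2)^(14/31) ≈ 0.731225.
Cmin,ss = (D/Vd)·f/(1−f), so D = Cmin,ss·Vd·(1−f)/f.
D = 9 × 195 × (1−f)/f ≈ 9 × 195 × 0.36757 ≈ 645.09 mg.

645 mg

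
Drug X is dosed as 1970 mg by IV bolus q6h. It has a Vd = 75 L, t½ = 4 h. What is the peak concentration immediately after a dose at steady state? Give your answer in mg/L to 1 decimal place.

40.6 mg/L

k = ln2/t½ = ln2/4 ≈ 0.173287 h⁻¹; fraction remaining f = e^(−kτ) = e^(−0.173287×6) ≈ 0.3536.
Accumulation ratio R = 1/(1 − f) ≈ 1/0.6464 ≈ 1.5470.
Single-dose peak C₀ = D/Vd = 1970/75 ≈ 26.267 mg/L.
Cmax,ss = C₀/(1 − f) ≈ 26.267/0.6464 ≈ 40.636 mg/L.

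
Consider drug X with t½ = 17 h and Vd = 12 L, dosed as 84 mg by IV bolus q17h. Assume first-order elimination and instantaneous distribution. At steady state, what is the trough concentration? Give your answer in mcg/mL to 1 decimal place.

The dosing interval is 1 half-life, so f = 2^(−1) = 0.5.
Accumulation ratio R = 1/(1 − f) = 1/0.5 = 2/1.
Single-dose peak C₀ = D/Vd = 84/12 = 7 mcg/mL.
Steady-state peak Cmax,ss = C₀·R = 7 × 2/1 ≈ 14.000 mcg/mL.
Steady-state trough Cmin,ss = Cmax,ss·f ≈ 14.000 × 0.5 ≈ 7.000 mcg/mL.

7.0 mcg/mL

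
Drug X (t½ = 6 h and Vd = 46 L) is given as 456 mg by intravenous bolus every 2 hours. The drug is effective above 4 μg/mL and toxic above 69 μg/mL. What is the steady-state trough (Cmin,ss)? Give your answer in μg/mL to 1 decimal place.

k = ln2/t½ = ln2/6 ≈ 0.115525 h⁻¹; fraction remaining f = e^(−kτ) = e^(−0.115525×2) ≈ 0.7937.
Accumulation ratio R = 1/(1 − f) ≈ 1/0.2063 ≈ 4.8473.
Each bolus raises the concentration by D/Vd = 456/46 ≈ 9.913 μg/mL.
Cmax,ss = C₀/(1 − f) ≈ 9.913/0.2063 ≈ 48.051 μg/mL.
Steady-state trough Cmin,ss = Cmax,ss·f ≈ 48.051 × 0.7937 ≈ 38.138 μg/mL.
Trough 38.1 μg/mL vs MEC 4 μg/mL: adequate.

38.1 μg/mL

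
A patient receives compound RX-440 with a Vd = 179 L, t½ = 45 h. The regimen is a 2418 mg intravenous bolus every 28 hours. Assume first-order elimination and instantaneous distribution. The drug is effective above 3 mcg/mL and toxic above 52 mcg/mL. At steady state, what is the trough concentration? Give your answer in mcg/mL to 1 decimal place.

25.1 mcg/mL

Over one 28-h interval, 28/45 ≈ 0.62222 half-lives elapse, leaving f ≈ 0.6497 of each dose.
Accumulation ratio R = 1/(1 − f) ≈ 1/0.3503 ≈ 2.8547.
Each bolus raises the concentration by D/Vd = 2418/179 ≈ 13.508 mcg/mL.
Steady-state peak Cmax,ss = C₀·R ≈ 13.508 × 2.8547 ≈ 38.561 mcg/mL.
One interval later, Cmin,ss = Cmax,ss·e^(−kτ) ≈ 38.561 × 0.6497 ≈ 25.053 mcg/mL.
Trough 25.1 mcg/mL vs MEC 3 mcg/mL: adequate.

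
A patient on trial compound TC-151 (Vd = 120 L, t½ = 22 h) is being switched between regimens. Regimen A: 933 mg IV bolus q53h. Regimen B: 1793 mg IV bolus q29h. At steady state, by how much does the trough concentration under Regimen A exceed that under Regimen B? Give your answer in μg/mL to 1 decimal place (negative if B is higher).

Regimen A: f = (1/2)^(53/22) ≈ 0.1883; Cmin,ss = (933/120)·f/(1−f) ≈ 1.804 μg/mL.
Regimen B: f = (1/2)^(29/22) ≈ 0.4010; Cmin,ss = (1793/120)·f/(1−f) ≈ 10.003 μg/mL.
Difference ≈ 1.804 − 10.003 ≈ -8.199 μg/mL.

-8.2 μg/mL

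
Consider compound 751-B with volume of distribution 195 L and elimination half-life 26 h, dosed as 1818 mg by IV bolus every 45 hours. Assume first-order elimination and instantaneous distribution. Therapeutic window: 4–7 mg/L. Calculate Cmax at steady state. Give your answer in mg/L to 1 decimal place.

τ/t½ = 45/26 ≈ 1.7308, so fraction remaining f = (1/2)^(45/26) ≈ 0.3013.
Accumulation ratio R = 1/(1 − f) ≈ 1/0.6987 ≈ 1.4312.
Each bolus raises the concentration by D/Vd = 1818/195 ≈ 9.323 mg/L.
Steady-state peak Cmax,ss = C₀·R ≈ 9.323 × 1.4312 ≈ 13.343 mg/L.
Peak 13.3 mg/L vs MTC 7 mg/L: exceeds toxic threshold.

13.3 mg/L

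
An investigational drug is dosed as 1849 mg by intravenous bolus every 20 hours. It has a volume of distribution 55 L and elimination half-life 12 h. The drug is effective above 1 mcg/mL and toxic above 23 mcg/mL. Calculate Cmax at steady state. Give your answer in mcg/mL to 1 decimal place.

49.1 mcg/mL

Over one 20-h interval, 20/12 ≈ 1.6667 half-lives elapse, leaving f ≈ 0.3150 of each dose.
Accumulation ratio R = 1/(1 − f) ≈ 1/0.6850 ≈ 1.4599.
Single-dose peak C₀ = D/Vd = 1849/55 ≈ 33.618 mcg/mL.
Steady-state peak Cmax,ss = C₀·R ≈ 33.618 × 1.4599 ≈ 49.079 mcg/mL.
Peak 49.1 mcg/mL vs MTC 23 mcg/mL: exceeds toxic threshold.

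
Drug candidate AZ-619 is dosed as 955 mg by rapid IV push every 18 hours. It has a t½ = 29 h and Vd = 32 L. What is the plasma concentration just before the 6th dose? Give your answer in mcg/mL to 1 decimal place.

49.1 mcg/mL

f = (1/2)^(τ/t½) = (1/2)^(18/29) ≈ 0.6504.
C₀ = D/Vd = 955/32 ≈ 29.844 mcg/mL.
Before the 6th dose, 5 doses have been given. Superposition: Cmin = C₀·(f + f² + … + f^5).
≈ 29.844 × (0.6504 + 0.4230 + 0.2751 + 0.1789 + 0.1164) ≈ 29.844 × 1.6438 ≈ 49.058 mcg/mL.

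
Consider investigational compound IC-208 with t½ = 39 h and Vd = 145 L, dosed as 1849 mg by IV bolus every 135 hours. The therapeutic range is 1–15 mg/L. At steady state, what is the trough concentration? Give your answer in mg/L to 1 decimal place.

1.3 mg/L

Over one 135-h interval, 135/39 ≈ 3.4615 half-lives elapse, leaving f ≈ 0.0908 of each dose.
Accumulation ratio R = 1/(1 − f) ≈ 1/0.9092 ≈ 1.0999.
Each bolus raises the concentration by D/Vd = 1849/145 ≈ 12.752 mg/L.
Steady-state peak Cmax,ss = C₀·R ≈ 12.752 × 1.0999 ≈ 14.026 mg/L.
Steady-state trough Cmin,ss = Cmax,ss·f ≈ 14.026 × 0.0908 ≈ 1.274 mg/L.
Trough 1.3 mg/L vs MEC 1 mg/L: adequate.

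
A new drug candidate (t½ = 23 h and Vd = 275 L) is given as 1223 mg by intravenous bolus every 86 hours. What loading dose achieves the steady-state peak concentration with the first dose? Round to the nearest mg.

1322 mg

f = (1/2)^(86/23) ≈ 0.074888; accumulation ratio R = 1/(1−f) ≈ 1.08095.
Loading dose to hit Cmax,ss on first dose: D_load = D_maint·R ≈ 1223 × 1.08095 ≈ 1322.00 mg.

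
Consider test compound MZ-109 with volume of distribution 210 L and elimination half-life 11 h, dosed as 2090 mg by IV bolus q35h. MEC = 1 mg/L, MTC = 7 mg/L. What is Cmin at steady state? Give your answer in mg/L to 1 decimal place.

τ/t½ = 35/11 ≈ 3.1818, so fraction remaining f = (1/2)^(35/11) ≈ 0.1102.
Single-dose peak C₀ = D/Vd = 2090/210 ≈ 9.952 mg/L.
Steady-state trough Cmin,ss = C₀·f/(1−f) ≈ 9.952 × 0.1102/0.8898 ≈ 1.233 mg/L.
Trough 1.2 mg/L vs MEC 1 mg/L: adequate.

1.2 mg/L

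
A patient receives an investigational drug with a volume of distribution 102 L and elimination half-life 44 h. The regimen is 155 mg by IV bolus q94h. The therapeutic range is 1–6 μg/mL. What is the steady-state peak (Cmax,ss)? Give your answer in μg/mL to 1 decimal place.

2.0 μg/mL

k = ln2/t½ = ln2/44 ≈ 0.015753 h⁻¹; fraction remaining f = e^(−kτ) = e^(−0.015753×94) ≈ 0.2275.
At steady state, accumulation factor R = 1/(1 − e^(−kτ)) ≈ 1.2945.
Each bolus raises the concentration by D/Vd = 155/102 ≈ 1.520 μg/mL.
Cmax,ss = C₀/(1 − f) ≈ 1.520/0.7725 ≈ 1.968 μg/mL.
Peak 2.0 μg/mL vs MTC 6 μg/mL: below toxic threshold.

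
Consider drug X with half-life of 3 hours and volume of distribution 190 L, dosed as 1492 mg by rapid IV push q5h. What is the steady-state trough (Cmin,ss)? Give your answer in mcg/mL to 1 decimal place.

k = ln2/t½ = ln2/3 ≈ 0.231049 h⁻¹; fraction remaining f = e^(−kτ) = e^(−0.231049×5) ≈ 0.3150.
Each bolus raises the concentration by D/Vd = 1492/190 ≈ 7.853 mcg/mL.
Steady-state trough Cmin,ss = C₀·f/(1−f) ≈ 7.853 × 0.3150/0.6850 ≈ 3.611 mcg/mL.

3.6 mcg/mL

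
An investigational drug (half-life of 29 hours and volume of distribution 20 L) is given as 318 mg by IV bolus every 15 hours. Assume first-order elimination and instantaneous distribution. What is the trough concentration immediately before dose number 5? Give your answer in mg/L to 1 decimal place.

28.1 mg/L

f = (1/2)^(τ/t½) = (1/2)^(15/29) ≈ 0.6987.
C₀ = D/Vd = 318/20 ≈ 15.900 mg/L.
Before the 5th dose, 4 doses have been given. Superposition: Cmin = C₀·(f + f² + … + f^4).
≈ 15.900 × (0.6987 + 0.4882 + 0.3411 + 0.2383) ≈ 15.900 × 1.7663 ≈ 28.084 mg/L.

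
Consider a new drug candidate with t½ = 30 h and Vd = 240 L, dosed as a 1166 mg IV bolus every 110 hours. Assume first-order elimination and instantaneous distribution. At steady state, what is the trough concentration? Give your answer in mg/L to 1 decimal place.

0.4 mg/L

Over one 110-h interval, 110/30 ≈ 3.6667 half-lives elapse, leaving f ≈ 0.0787 of each dose.
At steady state, accumulation factor R = 1/(1 − e^(−kτ)) ≈ 1.0854.
Single-dose peak C₀ = D/Vd = 1166/240 ≈ 4.858 mg/L.
Steady-state peak Cmax,ss = C₀·R ≈ 4.858 × 1.0854 ≈ 5.273 mg/L.
One interval later, Cmin,ss = Cmax,ss·e^(−kτ) ≈ 5.273 × 0.0787 ≈ 0.415 mg/L.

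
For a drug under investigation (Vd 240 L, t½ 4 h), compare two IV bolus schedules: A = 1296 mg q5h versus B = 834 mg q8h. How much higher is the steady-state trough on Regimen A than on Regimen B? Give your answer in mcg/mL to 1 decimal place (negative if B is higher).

Regimen A: f = (1/2)^(5/4) ≈ 0.4204; Cmin,ss = (1296/240)·f/(1−f) ≈ 3.917 mcg/mL.
Regimen B: f = (1/2)^(8/4) ≈ 0.2500; Cmin,ss = (834/240)·f/(1−f) ≈ 1.158 mcg/mL.
Difference ≈ 3.917 − 1.158 ≈ 2.759 mcg/mL.

2.8 mcg/mL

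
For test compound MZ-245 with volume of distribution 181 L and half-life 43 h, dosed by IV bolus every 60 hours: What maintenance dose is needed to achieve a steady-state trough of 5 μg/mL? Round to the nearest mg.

τ/t½ = 60/43 ≈ 1.3953, so f = (1/2)^(60/43) ≈ 0.380153.
Cmin,ss = (D/Vd)·f/(1−f), so D = Cmin,ss·Vd·(1−f)/f.
D = 5 × 181 × (1−f)/f ≈ 5 × 181 × 1.63052 ≈ 1475.62 mg.

1476 mg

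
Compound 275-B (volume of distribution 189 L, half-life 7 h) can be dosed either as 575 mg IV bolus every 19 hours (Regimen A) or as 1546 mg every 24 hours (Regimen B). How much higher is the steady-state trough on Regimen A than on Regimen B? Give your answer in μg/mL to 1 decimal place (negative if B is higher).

-0.3 μg/mL

Regimen A: f = (1/2)^(19/7) ≈ 0.1524; Cmin,ss = (575/189)·f/(1−f) ≈ 0.547 μg/mL.
Regimen B: f = (1/2)^(24/7) ≈ 0.0929; Cmin,ss = (1546/189)·f/(1−f) ≈ 0.838 μg/mL.
Difference ≈ 0.547 − 0.838 ≈ -0.291 μg/mL.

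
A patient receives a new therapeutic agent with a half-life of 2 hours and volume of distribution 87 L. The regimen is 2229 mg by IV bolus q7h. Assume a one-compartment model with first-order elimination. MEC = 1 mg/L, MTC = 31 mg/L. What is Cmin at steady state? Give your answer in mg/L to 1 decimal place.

Over one 7-h interval, 7/2 ≈ 3.5 half-lives elapse, leaving f ≈ 0.0884 of each dose.
At steady state, accumulation factor R = 1/(1 − e^(−kτ)) ≈ 1.0970.
Each bolus raises the concentration by D/Vd = 2229/87 ≈ 25.621 mg/L.
Cmax,ss = C₀/(1 − f) ≈ 25.621/0.9116 ≈ 28.106 mg/L.
Steady-state trough Cmin,ss = Cmax,ss·f ≈ 28.106 × 0.0884 ≈ 2.485 mg/L.
Trough 2.5 mg/L vs MEC 1 mg/L: adequate.

2.5 mg/L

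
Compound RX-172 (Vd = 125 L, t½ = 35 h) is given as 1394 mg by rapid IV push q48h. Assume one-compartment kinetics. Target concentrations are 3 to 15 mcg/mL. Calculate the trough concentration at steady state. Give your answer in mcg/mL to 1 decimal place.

7.0 mcg/mL

Over one 48-h interval, 48/35 ≈ 1.3714 half-lives elapse, leaving f ≈ 0.3865 of each dose.
Single-dose peak C₀ = D/Vd = 1394/125 ≈ 11.152 mcg/mL.
Steady-state trough Cmin,ss = C₀·f/(1−f) ≈ 11.152 × 0.3865/0.6135 ≈ 7.026 mcg/mL.
Trough 7.0 mcg/mL vs MEC 3 mcg/mL: adequate.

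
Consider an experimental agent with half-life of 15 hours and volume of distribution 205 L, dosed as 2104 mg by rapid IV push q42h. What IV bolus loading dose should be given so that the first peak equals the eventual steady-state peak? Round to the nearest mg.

f = (1/2)^(42/15) ≈ 0.143587; accumulation ratio R = 1/(1−f) ≈ 1.16766.
Loading dose to hit Cmax,ss on first dose: D_load = D_maint·R ≈ 2104 × 1.16766 ≈ 2456.76 mg.

2457 mg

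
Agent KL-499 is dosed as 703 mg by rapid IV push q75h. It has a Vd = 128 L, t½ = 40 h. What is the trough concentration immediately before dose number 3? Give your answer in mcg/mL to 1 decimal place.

1.9 mcg/mL

f = (1/2)^(τ/t½) = (1/2)^(75/40) ≈ 0.2726.
C₀ = D/Vd = 703/128 ≈ 5.492 mcg/mL.
Before the 3rd dose, 2 doses have been given. Superposition: Cmin = C₀·(f + f²).
≈ 5.492 × (0.2726 + 0.0743) ≈ 5.492 × 0.3469 ≈ 1.905 mcg/mL.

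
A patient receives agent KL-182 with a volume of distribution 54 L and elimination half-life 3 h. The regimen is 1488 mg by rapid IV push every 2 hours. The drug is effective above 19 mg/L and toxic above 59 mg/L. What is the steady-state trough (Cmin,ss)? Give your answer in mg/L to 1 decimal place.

Over one 2-h interval, 2/3 ≈ 0.66667 half-lives elapse, leaving f ≈ 0.6300 of each dose.
At steady state, accumulation factor R = 1/(1 − e^(−kτ)) ≈ 2.7027.
Single-dose peak C₀ = D/Vd = 1488/54 ≈ 27.556 mg/L.
Cmax,ss = C₀/(1 − f) ≈ 27.556/0.3700 ≈ 74.476 mg/L.
One interval later, Cmin,ss = Cmax,ss·e^(−kτ) ≈ 74.476 × 0.6300 ≈ 46.920 mg/L.
Trough 46.9 mg/L vs MEC 19 mg/L: adequate.

46.9 mg/L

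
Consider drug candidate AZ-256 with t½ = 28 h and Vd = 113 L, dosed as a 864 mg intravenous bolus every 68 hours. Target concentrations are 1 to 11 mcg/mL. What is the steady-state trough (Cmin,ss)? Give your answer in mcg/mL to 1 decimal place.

τ/t½ = 68/28 ≈ 2.4286, so fraction remaining f = (1/2)^(68/28) ≈ 0.1857.
Each bolus raises the concentration by D/Vd = 864/113 ≈ 7.646 mcg/mL.
Steady-state trough Cmin,ss = C₀·f/(1−f) ≈ 7.646 × 0.1857/0.8143 ≈ 1.744 mcg/mL.
Trough 1.7 mcg/mL vs MEC 1 mcg/mL: adequate.

1.7 mcg/mL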